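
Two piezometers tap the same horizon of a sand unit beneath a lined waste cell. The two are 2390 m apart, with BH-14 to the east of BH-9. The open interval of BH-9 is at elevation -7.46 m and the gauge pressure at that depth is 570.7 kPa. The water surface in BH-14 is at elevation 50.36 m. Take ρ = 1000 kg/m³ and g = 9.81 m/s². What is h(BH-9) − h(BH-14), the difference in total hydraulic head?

Δh ≈ 0.36 m

Pressure head at BH-9: ψ = P/(ρg) = 570.7×1000 / (1000 × 9.81) = 58.18 m.
Total head at BH-9: h = z + ψ = -7.46 + 58.18 = 50.72 m.
Total head at BH-14: h = 50.36 m (water level in the piezometer is the total head).
Head difference: h(BH-9) − h(BH-14) = 50.72 − 50.36 = 0.36 m.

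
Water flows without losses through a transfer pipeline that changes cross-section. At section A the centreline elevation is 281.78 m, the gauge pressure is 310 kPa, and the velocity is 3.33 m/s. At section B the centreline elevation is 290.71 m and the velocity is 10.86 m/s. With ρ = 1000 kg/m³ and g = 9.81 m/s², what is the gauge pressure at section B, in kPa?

Pressure head at A: ψ₁ = P₁/(ρg) = 310×1000 / (1000 × 9.81) = 31.60 m.
Velocity heads: v₁²/2g = 3.33²/19.62 = 0.565 m; v₂²/2g = 10.86²/19.62 = 6.011 m.
Total head H = z₁ + ψ₁ + v₁²/2g = 281.78 + 31.60 + 0.565 = 313.94 m.
ψ₂ = H − z₂ − v₂²/2g = 313.94 − 290.71 − 6.011 = 17.22 m.
P₂ = ρgψ₂ = 1000 × 9.81 × 17.22 ≈ 169 kPa.

P₂ ≈ 169 kPa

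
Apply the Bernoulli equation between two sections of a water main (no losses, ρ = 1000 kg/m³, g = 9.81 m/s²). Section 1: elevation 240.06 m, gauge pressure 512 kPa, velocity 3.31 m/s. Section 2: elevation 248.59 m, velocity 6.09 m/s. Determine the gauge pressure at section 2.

Pressure head at 1: ψ₁ = P₁/(ρg) = 512×1000 / (1000 × 9.81) = 52.19 m.
Velocity heads: v₁²/2g = 3.31²/19.62 = 0.558 m; v₂²/2g = 6.09²/19.62 = 1.890 m.
Total head H = z₁ + ψ₁ + v₁²/2g = 240.06 + 52.19 + 0.558 = 292.81 m.
ψ₂ = H − z₂ − v₂²/2g = 292.81 − 248.59 − 1.890 = 42.33 m.
P₂ = ρgψ₂ = 1000 × 9.81 × 42.33 ≈ 415 kPa.

P₂ ≈ 415 kPa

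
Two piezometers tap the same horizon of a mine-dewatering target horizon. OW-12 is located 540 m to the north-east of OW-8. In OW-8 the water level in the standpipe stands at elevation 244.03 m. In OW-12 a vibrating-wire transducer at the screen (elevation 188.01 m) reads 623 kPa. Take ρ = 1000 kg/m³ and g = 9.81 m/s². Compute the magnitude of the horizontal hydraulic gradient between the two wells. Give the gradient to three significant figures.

Total head at OW-8: h = 244.03 m (water level in the piezometer is the total head).
Pressure head at OW-12: ψ = P/(ρg) = 623×1000 / (1000 × 9.81) = 63.51 m.
Total head at OW-12: h = z + ψ = 188.01 + 63.51 = 251.52 m.
Head difference: h(OW-8) − h(OW-12) = 244.03 − 251.52 = -7.49 m.
Hydraulic gradient: i = |Δh| / L = 7.49 / 540 = 0.0139.

i ≈ 0.0139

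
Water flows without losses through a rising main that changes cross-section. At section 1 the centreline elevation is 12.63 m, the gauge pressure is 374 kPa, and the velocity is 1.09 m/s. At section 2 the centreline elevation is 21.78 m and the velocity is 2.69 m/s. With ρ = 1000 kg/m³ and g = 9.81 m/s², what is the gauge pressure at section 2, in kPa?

P₂ ≈ 281 kPa

Pressure head at 1: ψ₁ = P₁/(ρg) = 374×1000 / (1000 × 9.81) = 38.12 m.
Velocity heads: v₁²/2g = 1.09²/19.62 = 0.061 m; v₂²/2g = 2.69²/19.62 = 0.369 m.
Total head H = z₁ + ψ₁ + v₁²/2g = 12.63 + 38.12 + 0.061 = 50.81 m.
ψ₂ = H − z₂ − v₂²/2g = 50.81 − 21.78 − 0.369 = 28.66 m.
P₂ = ρgψ₂ = 1000 × 9.81 × 28.66 ≈ 281 kPa.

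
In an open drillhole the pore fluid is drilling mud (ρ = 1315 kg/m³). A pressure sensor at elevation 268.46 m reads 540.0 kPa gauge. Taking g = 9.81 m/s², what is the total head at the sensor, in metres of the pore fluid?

ψ = P/(ρg) = 540.0×1000 / (1315 × 9.81) = 41.86 m.
h = z + ψ = 268.46 + 41.86 = 310.32 m.

h ≈ 310.32 m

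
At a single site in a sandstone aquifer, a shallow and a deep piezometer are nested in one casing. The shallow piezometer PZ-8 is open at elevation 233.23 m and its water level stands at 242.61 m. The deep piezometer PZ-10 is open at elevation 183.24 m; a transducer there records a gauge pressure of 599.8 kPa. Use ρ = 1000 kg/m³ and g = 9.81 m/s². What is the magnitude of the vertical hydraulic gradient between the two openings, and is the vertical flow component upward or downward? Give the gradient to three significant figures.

|i_v| ≈ 0.0354; vertical flow is upward

Total head at PZ-8: h = 242.61 m (water level in the standpipe).
Pressure head at PZ-10: ψ = P/(ρg) = 599.8×1000 / (1000 × 9.81) = 61.14 m.
Total head at PZ-10: h = z + ψ = 183.24 + 61.14 = 244.38 m.
Δh = h(PZ-8) − h(PZ-10) = 242.61 − 244.38 = -1.77 m.
Vertical separation Δz = 233.23 − 183.24 = 49.99 m.
|i_v| = |Δh| / Δz = 1.77 / 49.99 = 0.0354.
Head is higher in the deep piezometer, so vertical flow is upward (discharge condition).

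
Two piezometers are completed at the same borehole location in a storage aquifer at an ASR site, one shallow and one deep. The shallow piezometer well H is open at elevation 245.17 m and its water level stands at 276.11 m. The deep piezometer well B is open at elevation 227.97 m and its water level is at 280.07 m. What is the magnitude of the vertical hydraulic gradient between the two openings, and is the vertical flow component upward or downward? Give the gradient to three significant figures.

Total head at well H: h = 276.11 m (water level in the standpipe).
Total head at well B: h = 280.07 m.
Δh = h(well H) − h(well B) = 276.11 − 280.07 = -3.96 m.
Vertical separation Δz = 245.17 − 227.97 = 17.20 m.
|i_v| = |Δh| / Δz = 3.96 / 17.20 = 0.230.
Head is higher in the deep piezometer, so vertical flow is upward (discharge condition).

|i_v| ≈ 0.230; vertical flow is upward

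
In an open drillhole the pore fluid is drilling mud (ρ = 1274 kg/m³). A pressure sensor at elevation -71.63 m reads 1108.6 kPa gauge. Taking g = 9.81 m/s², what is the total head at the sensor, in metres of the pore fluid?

ψ = P/(ρg) = 1108.6×1000 / (1274 × 9.81) = 88.70 m.
h = z + ψ = -71.63 + 88.70 = 17.07 m.

h ≈ 17.07 m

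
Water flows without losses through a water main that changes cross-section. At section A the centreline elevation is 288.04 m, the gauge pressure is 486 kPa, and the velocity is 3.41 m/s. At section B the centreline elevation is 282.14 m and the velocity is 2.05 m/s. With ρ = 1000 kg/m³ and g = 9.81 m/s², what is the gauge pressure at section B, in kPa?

P₂ ≈ 548 kPa

Pressure head at A: ψ₁ = P₁/(ρg) = 486×1000 / (1000 × 9.81) = 49.54 m.
Velocity heads: v₁²/2g = 3.41²/19.62 = 0.593 m; v₂²/2g = 2.05²/19.62 = 0.214 m.
Total head H = z₁ + ψ₁ + v₁²/2g = 288.04 + 49.54 + 0.593 = 338.17 m.
ψ₂ = H − z₂ − v₂²/2g = 338.17 − 282.14 − 0.214 = 55.82 m.
P₂ = ρgψ₂ = 1000 × 9.81 × 55.82 ≈ 548 kPa.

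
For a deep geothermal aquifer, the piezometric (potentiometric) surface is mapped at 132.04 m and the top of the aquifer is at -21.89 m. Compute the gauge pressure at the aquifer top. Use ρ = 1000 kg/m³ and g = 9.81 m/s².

Pressure head at the aquifer top: ψ = h − z = 132.04 − (-21.89) = 153.93 m.
P = ρgψ = 1000 × 9.81 × 153.93 = 1510053 Pa ≈ 1510 kPa.

P ≈ 1510 kPa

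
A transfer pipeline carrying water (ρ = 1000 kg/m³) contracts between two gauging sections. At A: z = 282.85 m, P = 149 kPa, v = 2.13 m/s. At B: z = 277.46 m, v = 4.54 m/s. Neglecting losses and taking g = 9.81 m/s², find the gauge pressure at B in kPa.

P₂ ≈ 194 kPa

Pressure head at A: ψ₁ = P₁/(ρg) = 149×1000 / (1000 × 9.81) = 15.19 m.
Velocity heads: v₁²/2g = 2.13²/19.62 = 0.231 m; v₂²/2g = 4.54²/19.62 = 1.051 m.
Total head H = z₁ + ψ₁ + v₁²/2g = 282.85 + 15.19 + 0.231 = 298.27 m.
ψ₂ = H − z₂ − v₂²/2g = 298.27 − 277.46 − 1.051 = 19.76 m.
P₂ = ρgψ₂ = 1000 × 9.81 × 19.76 ≈ 194 kPa.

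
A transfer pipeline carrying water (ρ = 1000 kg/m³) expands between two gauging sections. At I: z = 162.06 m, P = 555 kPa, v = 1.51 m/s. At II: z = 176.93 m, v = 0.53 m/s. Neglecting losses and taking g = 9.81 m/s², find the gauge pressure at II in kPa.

Pressure head at I: ψ₁ = P₁/(ρg) = 555×1000 / (1000 × 9.81) = 56.57 m.
Velocity heads: v₁²/2g = 1.51²/19.62 = 0.116 m; v₂²/2g = 0.53²/19.62 = 0.014 m.
Total head H = z₁ + ψ₁ + v₁²/2g = 162.06 + 56.57 + 0.116 = 218.75 m.
ψ₂ = H − z₂ − v₂²/2g = 218.75 − 176.93 − 0.014 = 41.81 m.
P₂ = ρgψ₂ = 1000 × 9.81 × 41.81 ≈ 410 kPa.

P₂ ≈ 410 kPa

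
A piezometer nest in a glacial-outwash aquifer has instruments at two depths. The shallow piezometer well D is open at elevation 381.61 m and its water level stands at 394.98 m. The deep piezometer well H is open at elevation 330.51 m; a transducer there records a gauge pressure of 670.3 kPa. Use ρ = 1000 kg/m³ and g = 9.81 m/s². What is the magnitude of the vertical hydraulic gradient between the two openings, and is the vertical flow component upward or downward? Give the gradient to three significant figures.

Total head at well D: h = 394.98 m (water level in the standpipe).
Pressure head at well H: ψ = P/(ρg) = 670.3×1000 / (1000 × 9.81) = 68.33 m.
Total head at well H: h = z + ψ = 330.51 + 68.33 = 398.84 m.
Δh = h(well D) − h(well H) = 394.98 − 398.84 = -3.86 m.
Vertical separation Δz = 381.61 − 330.51 = 51.10 m.
|i_v| = |Δh| / Δz = 3.86 / 51.10 = 0.0755.
Head is higher in the deep piezometer, so vertical flow is upward (discharge condition).

|i_v| ≈ 0.0755; vertical flow is upward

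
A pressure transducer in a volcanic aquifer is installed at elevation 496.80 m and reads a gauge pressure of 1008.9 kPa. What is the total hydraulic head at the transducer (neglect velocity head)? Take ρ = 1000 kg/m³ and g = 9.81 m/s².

ψ = P/(ρg) = 1008.9×1000 / (1000 × 9.81) = 102.84 m.
h = z + ψ = 496.80 + 102.84 = 599.64 m.

h ≈ 599.64 m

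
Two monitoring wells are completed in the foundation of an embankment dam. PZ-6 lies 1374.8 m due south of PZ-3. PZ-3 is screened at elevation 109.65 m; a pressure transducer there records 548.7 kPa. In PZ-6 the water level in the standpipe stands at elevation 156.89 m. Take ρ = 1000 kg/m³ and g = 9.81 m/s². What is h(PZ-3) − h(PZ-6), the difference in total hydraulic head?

Δh ≈ 8.69 m

Pressure head at PZ-3: ψ = P/(ρg) = 548.7×1000 / (1000 × 9.81) = 55.93 m.
Total head at PZ-3: h = z + ψ = 109.65 + 55.93 = 165.58 m.
Total head at PZ-6: h = 156.89 m (water level in the piezometer is the total head).
Head difference: h(PZ-3) − h(PZ-6) = 165.58 − 156.89 = 8.69 m.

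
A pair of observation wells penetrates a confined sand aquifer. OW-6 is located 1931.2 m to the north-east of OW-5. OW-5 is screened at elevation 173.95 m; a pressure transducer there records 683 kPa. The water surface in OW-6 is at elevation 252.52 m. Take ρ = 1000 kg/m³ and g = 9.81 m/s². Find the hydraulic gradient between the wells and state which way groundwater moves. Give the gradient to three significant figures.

Pressure head at OW-5: ψ = P/(ρg) = 683×1000 / (1000 × 9.81) = 69.62 m.
Total head at OW-5: h = z + ψ = 173.95 + 69.62 = 243.57 m.
Total head at OW-6: h = 252.52 m (water level in the piezometer is the total head).
Head difference: h(OW-5) − h(OW-6) = 243.57 − 252.52 = -8.95 m.
Hydraulic gradient: i = |Δh| / L = 8.95 / 1931.2 = 0.00463.
Flow is from higher to lower head: from OW-6 toward OW-5, i.e. toward the south-west.

i ≈ 0.00463; groundwater flows toward the south-west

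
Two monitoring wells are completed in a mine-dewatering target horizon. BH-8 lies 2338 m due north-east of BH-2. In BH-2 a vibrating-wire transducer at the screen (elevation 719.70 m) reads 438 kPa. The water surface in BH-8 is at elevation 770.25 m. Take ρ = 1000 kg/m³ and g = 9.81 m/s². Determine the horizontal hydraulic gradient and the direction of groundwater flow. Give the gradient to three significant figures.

Pressure head at BH-2: ψ = P/(ρg) = 438×1000 / (1000 × 9.81) = 44.65 m.
Total head at BH-2: h = z + ψ = 719.70 + 44.65 = 764.35 m.
Total head at BH-8: h = 770.25 m (water level in the piezometer is the total head).
Head difference: h(BH-2) − h(BH-8) = 764.35 − 770.25 = -5.90 m.
Hydraulic gradient: i = |Δh| / L = 5.90 / 2338 = 0.00252.
Flow is from higher to lower head: from BH-8 toward BH-2, i.e. toward the south-west.

i ≈ 0.00252; groundwater flows toward the south-west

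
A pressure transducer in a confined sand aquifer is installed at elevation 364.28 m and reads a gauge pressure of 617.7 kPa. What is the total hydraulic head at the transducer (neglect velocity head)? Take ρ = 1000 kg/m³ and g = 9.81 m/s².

h ≈ 427.25 m

ψ = P/(ρg) = 617.7×1000 / (1000 × 9.81) = 62.97 m.
h = z + ψ = 364.28 + 62.97 = 427.25 m.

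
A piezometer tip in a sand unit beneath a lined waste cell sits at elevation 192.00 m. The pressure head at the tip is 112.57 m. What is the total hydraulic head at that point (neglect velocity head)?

h ≈ 304.57 m

h = z + ψ = 192.00 + 112.57 = 304.57 m.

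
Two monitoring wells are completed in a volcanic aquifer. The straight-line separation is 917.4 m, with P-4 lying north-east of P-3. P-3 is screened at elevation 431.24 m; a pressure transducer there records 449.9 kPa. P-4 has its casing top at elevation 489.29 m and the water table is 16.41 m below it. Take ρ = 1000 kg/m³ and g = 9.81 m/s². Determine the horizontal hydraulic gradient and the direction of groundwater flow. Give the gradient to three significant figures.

i ≈ 0.00460; groundwater flows toward the north-east

Pressure head at P-3: ψ = P/(ρg) = 449.9×1000 / (1000 × 9.81) = 45.86 m.
Total head at P-3: h = z + ψ = 431.24 + 45.86 = 477.10 m.
Total head at P-4: h = 489.29 − 16.41 = 472.88 m.
Head difference: h(P-3) − h(P-4) = 477.10 − 472.88 = 4.22 m.
Hydraulic gradient: i = |Δh| / L = 4.22 / 917.4 = 0.00460.
Flow is from higher to lower head: from P-3 toward P-4, i.e. toward the north-east.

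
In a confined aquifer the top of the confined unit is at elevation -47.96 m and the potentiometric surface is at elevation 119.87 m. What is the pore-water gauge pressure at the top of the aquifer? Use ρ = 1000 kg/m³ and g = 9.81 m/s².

Pressure head at the aquifer top: ψ = h − z = 119.87 − (-47.96) = 167.83 m.
P = ρgψ = 1000 × 9.81 × 167.83 = 1646412 Pa ≈ 1650 kPa.

P ≈ 1650 kPa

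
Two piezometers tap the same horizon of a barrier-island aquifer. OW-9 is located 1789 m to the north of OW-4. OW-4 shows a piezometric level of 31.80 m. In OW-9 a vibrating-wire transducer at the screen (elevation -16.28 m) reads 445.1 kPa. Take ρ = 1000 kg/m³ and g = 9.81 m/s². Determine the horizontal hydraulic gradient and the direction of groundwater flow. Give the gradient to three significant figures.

i ≈ 0.00151; groundwater flows toward the north

Total head at OW-4: h = 31.80 m (water level in the piezometer is the total head).
Pressure head at OW-9: ψ = P/(ρg) = 445.1×1000 / (1000 × 9.81) = 45.37 m.
Total head at OW-9: h = z + ψ = -16.28 + 45.37 = 29.09 m.
Head difference: h(OW-4) − h(OW-9) = 31.80 − 29.09 = 2.71 m.
Hydraulic gradient: i = |Δh| / L = 2.71 / 1789 = 0.00151.
Flow is from higher to lower head: from OW-4 toward OW-9, i.e. toward the north.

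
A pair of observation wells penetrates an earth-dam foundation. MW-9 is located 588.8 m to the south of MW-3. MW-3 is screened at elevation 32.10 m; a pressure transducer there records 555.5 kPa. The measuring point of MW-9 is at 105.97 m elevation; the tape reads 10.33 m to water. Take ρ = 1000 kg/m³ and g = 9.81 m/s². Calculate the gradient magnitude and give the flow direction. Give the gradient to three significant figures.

Pressure head at MW-3: ψ = P/(ρg) = 555.5×1000 / (1000 × 9.81) = 56.63 m.
Total head at MW-3: h = z + ψ = 32.10 + 56.63 = 88.73 m.
Total head at MW-9: h = 105.97 − 10.33 = 95.64 m.
Head difference: h(MW-3) − h(MW-9) = 88.73 − 95.64 = -6.91 m.
Hydraulic gradient: i = |Δh| / L = 6.91 / 588.8 = 0.0117.
Flow is from higher to lower head: from MW-9 toward MW-3, i.e. toward the north.

i ≈ 0.0117; groundwater flows toward the north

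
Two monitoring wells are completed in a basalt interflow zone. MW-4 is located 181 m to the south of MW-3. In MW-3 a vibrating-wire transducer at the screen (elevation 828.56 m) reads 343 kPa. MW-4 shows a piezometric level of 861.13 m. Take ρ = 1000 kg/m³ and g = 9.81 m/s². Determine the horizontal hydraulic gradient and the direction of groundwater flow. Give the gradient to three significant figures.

i ≈ 0.0132; groundwater flows toward the south

Pressure head at MW-3: ψ = P/(ρg) = 343×1000 / (1000 × 9.81) = 34.96 m.
Total head at MW-3: h = z + ψ = 828.56 + 34.96 = 863.52 m.
Total head at MW-4: h = 861.13 m (water level in the piezometer is the total head).
Head difference: h(MW-3) − h(MW-4) = 863.52 − 861.13 = 2.39 m.
Hydraulic gradient: i = |Δh| / L = 2.39 / 181 = 0.0132.
Flow is from higher to lower head: from MW-3 toward MW-4, i.e. toward the south.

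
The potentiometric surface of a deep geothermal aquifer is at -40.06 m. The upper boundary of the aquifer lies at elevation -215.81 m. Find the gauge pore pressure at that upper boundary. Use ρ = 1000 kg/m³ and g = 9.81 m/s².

Pressure head at the aquifer top: ψ = h − z = -40.06 − (-215.81) = 175.75 m.
P = ρgψ = 1000 × 9.81 × 175.75 = 1724108 Pa ≈ 1720 kPa.

P ≈ 1720 kPa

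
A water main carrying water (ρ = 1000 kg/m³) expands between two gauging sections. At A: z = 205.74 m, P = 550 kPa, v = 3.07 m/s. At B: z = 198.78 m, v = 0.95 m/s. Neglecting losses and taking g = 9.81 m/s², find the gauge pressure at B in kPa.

Pressure head at A: ψ₁ = P₁/(ρg) = 550×1000 / (1000 × 9.81) = 56.07 m.
Velocity heads: v₁²/2g = 3.07²/19.62 = 0.480 m; v₂²/2g = 0.95²/19.62 = 0.046 m.
Total head H = z₁ + ψ₁ + v₁²/2g = 205.74 + 56.07 + 0.480 = 262.29 m.
ψ₂ = H − z₂ − v₂²/2g = 262.29 − 198.78 − 0.046 = 63.46 m.
P₂ = ρgψ₂ = 1000 × 9.81 × 63.46 ≈ 623 kPa.

P₂ ≈ 623 kPa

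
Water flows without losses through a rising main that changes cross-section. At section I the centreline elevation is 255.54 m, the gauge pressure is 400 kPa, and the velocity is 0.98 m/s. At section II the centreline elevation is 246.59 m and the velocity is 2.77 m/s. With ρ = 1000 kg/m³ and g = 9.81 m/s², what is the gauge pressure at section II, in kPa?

P₂ ≈ 484 kPa

Pressure head at I: ψ₁ = P₁/(ρg) = 400×1000 / (1000 × 9.81) = 40.77 m.
Velocity heads: v₁²/2g = 0.98²/19.62 = 0.049 m; v₂²/2g = 2.77²/19.62 = 0.391 m.
Total head H = z₁ + ψ₁ + v₁²/2g = 255.54 + 40.77 + 0.049 = 296.36 m.
ψ₂ = H − z₂ − v₂²/2g = 296.36 − 246.59 − 0.391 = 49.38 m.
P₂ = ρgψ₂ = 1000 × 9.81 × 49.38 ≈ 484 kPa.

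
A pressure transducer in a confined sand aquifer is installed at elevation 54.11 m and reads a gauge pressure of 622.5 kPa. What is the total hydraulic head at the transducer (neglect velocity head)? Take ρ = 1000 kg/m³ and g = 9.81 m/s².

h ≈ 117.57 m

ψ = P/(ρg) = 622.5×1000 / (1000 × 9.81) = 63.46 m.
h = z + ψ = 54.11 + 63.46 = 117.57 m.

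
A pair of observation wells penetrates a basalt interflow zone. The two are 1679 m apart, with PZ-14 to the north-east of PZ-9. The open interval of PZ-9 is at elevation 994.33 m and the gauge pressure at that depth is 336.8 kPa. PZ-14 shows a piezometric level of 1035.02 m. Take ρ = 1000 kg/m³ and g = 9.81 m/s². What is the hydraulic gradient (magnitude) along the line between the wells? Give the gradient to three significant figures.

i ≈ 0.00379

Pressure head at PZ-9: ψ = P/(ρg) = 336.8×1000 / (1000 × 9.81) = 34.33 m.
Total head at PZ-9: h = z + ψ = 994.33 + 34.33 = 1028.66 m.
Total head at PZ-14: h = 1035.02 m (water level in the piezometer is the total head).
Head difference: h(PZ-9) − h(PZ-14) = 1028.66 − 1035.02 = -6.36 m.
Hydraulic gradient: i = |Δh| / L = 6.36 / 1679 = 0.00379.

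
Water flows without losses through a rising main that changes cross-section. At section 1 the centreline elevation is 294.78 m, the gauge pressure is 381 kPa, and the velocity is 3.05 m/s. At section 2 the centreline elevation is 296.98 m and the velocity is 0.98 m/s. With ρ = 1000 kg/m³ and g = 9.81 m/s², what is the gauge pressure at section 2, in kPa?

P₂ ≈ 364 kPa

Pressure head at 1: ψ₁ = P₁/(ρg) = 381×1000 / (1000 × 9.81) = 38.84 m.
Velocity heads: v₁²/2g = 3.05²/19.62 = 0.474 m; v₂²/2g = 0.98²/19.62 = 0.049 m.
Total head H = z₁ + ψ₁ + v₁²/2g = 294.78 + 38.84 + 0.474 = 334.09 m.
ψ₂ = H − z₂ − v₂²/2g = 334.09 − 296.98 − 0.049 = 37.06 m.
P₂ = ρgψ₂ = 1000 × 9.81 × 37.06 ≈ 364 kPa.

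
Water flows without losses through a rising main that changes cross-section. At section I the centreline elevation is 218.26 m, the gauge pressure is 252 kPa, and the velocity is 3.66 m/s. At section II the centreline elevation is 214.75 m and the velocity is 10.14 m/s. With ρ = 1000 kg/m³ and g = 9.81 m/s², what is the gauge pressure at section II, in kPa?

Pressure head at I: ψ₁ = P₁/(ρg) = 252×1000 / (1000 × 9.81) = 25.69 m.
Velocity heads: v₁²/2g = 3.66²/19.62 = 0.683 m; v₂²/2g = 10.14²/19.62 = 5.241 m.
Total head H = z₁ + ψ₁ + v₁²/2g = 218.26 + 25.69 + 0.683 = 244.63 m.
ψ₂ = H − z₂ − v₂²/2g = 244.63 − 214.75 − 5.241 = 24.64 m.
P₂ = ρgψ₂ = 1000 × 9.81 × 24.64 ≈ 242 kPa.

P₂ ≈ 242 kPa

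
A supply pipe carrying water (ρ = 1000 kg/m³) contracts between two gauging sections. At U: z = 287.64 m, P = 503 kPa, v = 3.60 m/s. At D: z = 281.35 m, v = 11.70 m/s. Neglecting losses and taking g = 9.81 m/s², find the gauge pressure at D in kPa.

Pressure head at U: ψ₁ = P₁/(ρg) = 503×1000 / (1000 × 9.81) = 51.27 m.
Velocity heads: v₁²/2g = 3.60²/19.62 = 0.661 m; v₂²/2g = 11.70²/19.62 = 6.977 m.
Total head H = z₁ + ψ₁ + v₁²/2g = 287.64 + 51.27 + 0.661 = 339.57 m.
ψ₂ = H − z₂ − v₂²/2g = 339.57 − 281.35 − 6.977 = 51.24 m.
P₂ = ρgψ₂ = 1000 × 9.81 × 51.24 ≈ 503 kPa.

P₂ ≈ 503 kPa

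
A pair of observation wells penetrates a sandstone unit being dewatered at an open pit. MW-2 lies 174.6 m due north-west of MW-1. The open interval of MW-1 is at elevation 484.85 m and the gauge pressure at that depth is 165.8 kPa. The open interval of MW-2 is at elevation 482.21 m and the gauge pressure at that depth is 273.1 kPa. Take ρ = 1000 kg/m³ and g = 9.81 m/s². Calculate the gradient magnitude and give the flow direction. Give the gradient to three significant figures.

Pressure head at MW-1: ψ = P/(ρg) = 165.8×1000 / (1000 × 9.81) = 16.90 m.
Total head at MW-1: h = z + ψ = 484.85 + 16.90 = 501.75 m.
Pressure head at MW-2: ψ = P/(ρg) = 273.1×1000 / (1000 × 9.81) = 27.84 m.
Total head at MW-2: h = z + ψ = 482.21 + 27.84 = 510.05 m.
Head difference: h(MW-1) − h(MW-2) = 501.75 − 510.05 = -8.30 m.
Hydraulic gradient: i = |Δh| / L = 8.30 / 174.6 = 0.0475.
Flow is from higher to lower head: from MW-2 toward MW-1, i.e. toward the south-east.

i ≈ 0.0475; groundwater flows toward the south-east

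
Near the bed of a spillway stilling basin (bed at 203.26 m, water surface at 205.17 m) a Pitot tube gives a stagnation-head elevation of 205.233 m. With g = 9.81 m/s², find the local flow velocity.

Near the bed, under hydrostatic conditions, the piezometric head (z + ψ) equals the free-surface elevation, 205.17 m.
Velocity head = total − piezometric = 205.233 − 205.17 = 0.063 m.
v = √(2g·h_v) = √(2 × 9.81 × 0.063) = 1.11 m/s.

v ≈ 1.11 m/s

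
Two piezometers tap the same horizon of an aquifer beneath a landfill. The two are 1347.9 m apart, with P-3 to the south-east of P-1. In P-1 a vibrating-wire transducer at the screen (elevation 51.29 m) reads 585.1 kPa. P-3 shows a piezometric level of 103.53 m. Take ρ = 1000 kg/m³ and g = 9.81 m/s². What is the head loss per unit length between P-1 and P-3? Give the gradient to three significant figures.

i ≈ 0.00549 m/m

Pressure head at P-1: ψ = P/(ρg) = 585.1×1000 / (1000 × 9.81) = 59.64 m.
Total head at P-1: h = z + ψ = 51.29 + 59.64 = 110.93 m.
Total head at P-3: h = 103.53 m (water level in the piezometer is the total head).
Head difference: h(P-1) − h(P-3) = 110.93 − 103.53 = 7.40 m.
Hydraulic gradient: i = |Δh| / L = 7.40 / 1347.9 = 0.00549.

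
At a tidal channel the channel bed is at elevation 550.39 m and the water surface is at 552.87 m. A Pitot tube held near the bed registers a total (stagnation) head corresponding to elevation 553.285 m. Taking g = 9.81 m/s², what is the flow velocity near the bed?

Near the bed, under hydrostatic conditions, the piezometric head (z + ψ) equals the free-surface elevation, 552.87 m.
Velocity head = total − piezometric = 553.285 − 552.87 = 0.415 m.
v = √(2g·h_v) = √(2 × 9.81 × 0.415) = 2.85 m/s.

v ≈ 2.85 m/s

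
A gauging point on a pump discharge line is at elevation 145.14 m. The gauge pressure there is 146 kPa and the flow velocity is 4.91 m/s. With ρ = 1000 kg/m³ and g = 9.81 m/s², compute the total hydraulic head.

Pressure head ψ = P/(ρg) = 146×1000 / (1000 × 9.81) = 14.88 m.
Velocity head = v²/(2g) = 4.91² / (2 × 9.81) = 1.229 m.
h = z + ψ + v²/(2g) = 145.14 + 14.88 + 1.229 = 161.25 m.

h ≈ 161.25 m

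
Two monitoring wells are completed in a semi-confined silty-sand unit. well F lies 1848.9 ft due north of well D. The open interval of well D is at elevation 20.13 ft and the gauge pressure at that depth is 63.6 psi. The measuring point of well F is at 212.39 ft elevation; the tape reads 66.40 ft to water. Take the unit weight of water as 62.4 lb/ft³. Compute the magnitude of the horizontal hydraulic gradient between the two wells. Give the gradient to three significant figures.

i ≈ 0.0113

Pressure head at well D: ψ = 144·P/γ = 144 × 63.6 / 62.4 = 146.77 ft.
Total head at well D: h = z + ψ = 20.13 + 146.77 = 166.90 ft.
Total head at well F: h = 212.39 − 66.40 = 145.99 ft.
Head difference: h(well D) − h(well F) = 166.90 − 145.99 = 20.91 ft.
Hydraulic gradient: i = |Δh| / L = 20.91 / 1848.9 = 0.0113.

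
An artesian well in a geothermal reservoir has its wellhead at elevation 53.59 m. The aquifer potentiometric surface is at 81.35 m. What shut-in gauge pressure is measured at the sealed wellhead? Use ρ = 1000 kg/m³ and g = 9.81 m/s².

Head above the cap: Δh = 81.35 − 53.59 = 27.76 m.
P = ρgΔh = 1000 × 9.81 × 27.76 = 272326 Pa ≈ 272 kPa.

P ≈ 272 kPa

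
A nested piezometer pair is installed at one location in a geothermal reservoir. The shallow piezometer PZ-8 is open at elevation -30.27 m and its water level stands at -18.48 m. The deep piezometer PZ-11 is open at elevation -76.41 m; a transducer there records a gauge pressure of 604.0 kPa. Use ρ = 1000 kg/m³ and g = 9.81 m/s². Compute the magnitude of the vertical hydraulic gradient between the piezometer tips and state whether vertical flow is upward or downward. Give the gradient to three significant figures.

Total head at PZ-8: h = -18.48 m (water level in the standpipe).
Pressure head at PZ-11: ψ = P/(ρg) = 604.0×1000 / (1000 × 9.81) = 61.57 m.
Total head at PZ-11: h = z + ψ = -76.41 + 61.57 = -14.84 m.
Δh = h(PZ-8) − h(PZ-11) = -18.48 − (-14.84) = -3.64 m.
Vertical separation Δz = -30.27 − (-76.41) = 46.14 m.
|i_v| = |Δh| / Δz = 3.64 / 46.14 = 0.0789.
Head is higher in the deep piezometer, so vertical flow is upward (discharge condition).

|i_v| ≈ 0.0789; vertical flow is upward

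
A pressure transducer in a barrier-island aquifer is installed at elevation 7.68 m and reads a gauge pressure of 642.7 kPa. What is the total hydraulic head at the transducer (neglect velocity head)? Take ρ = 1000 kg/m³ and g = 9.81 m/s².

h ≈ 73.19 m

ψ = P/(ρg) = 642.7×1000 / (1000 × 9.81) = 65.51 m.
h = z + ψ = 7.68 + 65.51 = 73.19 m.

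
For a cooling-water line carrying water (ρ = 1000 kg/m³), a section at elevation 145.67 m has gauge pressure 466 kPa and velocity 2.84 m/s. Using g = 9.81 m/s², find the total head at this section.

h ≈ 193.58 m

Pressure head ψ = P/(ρg) = 466×1000 / (1000 × 9.81) = 47.50 m.
Velocity head = v²/(2g) = 2.84² / (2 × 9.81) = 0.411 m.
h = z + ψ + v²/(2g) = 145.67 + 47.50 + 0.411 = 193.58 m.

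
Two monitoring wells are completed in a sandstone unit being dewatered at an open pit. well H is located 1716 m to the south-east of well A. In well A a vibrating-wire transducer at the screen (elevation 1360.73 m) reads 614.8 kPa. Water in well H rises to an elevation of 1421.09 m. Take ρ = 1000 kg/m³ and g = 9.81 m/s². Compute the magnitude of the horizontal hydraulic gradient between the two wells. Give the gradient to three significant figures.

Pressure head at well A: ψ = P/(ρg) = 614.8×1000 / (1000 × 9.81) = 62.67 m.
Total head at well A: h = z + ψ = 1360.73 + 62.67 = 1423.40 m.
Total head at well H: h = 1421.09 m (water level in the piezometer is the total head).
Head difference: h(well A) − h(well H) = 1423.40 − 1421.09 = 2.31 m.
Hydraulic gradient: i = |Δh| / L = 2.31 / 1716 = 0.00135.

i ≈ 0.00135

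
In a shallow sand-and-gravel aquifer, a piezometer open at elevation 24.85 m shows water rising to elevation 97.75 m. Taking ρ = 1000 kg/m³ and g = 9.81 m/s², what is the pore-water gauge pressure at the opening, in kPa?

P ≈ 715 kPa

Pressure head ψ = h − z = 97.75 − 24.85 = 72.90 m.
P = ρgψ = 1000 × 9.81 × 72.90 = 715149 Pa ≈ 715 kPa.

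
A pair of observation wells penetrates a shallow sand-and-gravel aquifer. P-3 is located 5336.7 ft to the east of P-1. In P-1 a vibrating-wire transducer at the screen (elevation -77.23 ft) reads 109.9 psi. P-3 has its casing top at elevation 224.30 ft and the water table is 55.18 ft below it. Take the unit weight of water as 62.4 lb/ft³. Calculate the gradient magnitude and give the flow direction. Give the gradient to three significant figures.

Pressure head at P-1: ψ = 144·P/γ = 144 × 109.9 / 62.4 = 253.62 ft.
Total head at P-1: h = z + ψ = -77.23 + 253.62 = 176.39 ft.
Total head at P-3: h = 224.30 − 55.18 = 169.12 ft.
Head difference: h(P-1) − h(P-3) = 176.39 − 169.12 = 7.27 ft.
Hydraulic gradient: i = |Δh| / L = 7.27 / 5336.7 = 0.00136.
Flow is from higher to lower head: from P-1 toward P-3, i.e. toward the east.

i ≈ 0.00136; groundwater flows toward the east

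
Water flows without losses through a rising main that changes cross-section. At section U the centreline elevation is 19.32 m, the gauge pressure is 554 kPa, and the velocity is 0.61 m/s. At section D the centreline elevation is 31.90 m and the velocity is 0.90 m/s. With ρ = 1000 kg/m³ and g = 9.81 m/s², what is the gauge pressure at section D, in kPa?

Pressure head at U: ψ₁ = P₁/(ρg) = 554×1000 / (1000 × 9.81) = 56.47 m.
Velocity heads: v₁²/2g = 0.61²/19.62 = 0.019 m; v₂²/2g = 0.90²/19.62 = 0.041 m.
Total head H = z₁ + ψ₁ + v₁²/2g = 19.32 + 56.47 + 0.019 = 75.81 m.
ψ₂ = H − z₂ − v₂²/2g = 75.81 − 31.90 − 0.041 = 43.87 m.
P₂ = ρgψ₂ = 1000 × 9.81 × 43.87 ≈ 430 kPa.

P₂ ≈ 430 kPa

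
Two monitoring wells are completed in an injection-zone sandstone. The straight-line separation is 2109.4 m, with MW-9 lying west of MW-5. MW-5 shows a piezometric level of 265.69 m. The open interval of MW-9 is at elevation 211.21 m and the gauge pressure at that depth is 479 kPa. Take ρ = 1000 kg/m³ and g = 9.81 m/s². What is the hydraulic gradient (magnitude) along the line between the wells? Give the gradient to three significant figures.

i ≈ 0.00268

Total head at MW-5: h = 265.69 m (water level in the piezometer is the total head).
Pressure head at MW-9: ψ = P/(ρg) = 479×1000 / (1000 × 9.81) = 48.83 m.
Total head at MW-9: h = z + ψ = 211.21 + 48.83 = 260.04 m.
Head difference: h(MW-5) − h(MW-9) = 265.69 − 260.04 = 5.65 m.
Hydraulic gradient: i = |Δh| / L = 5.65 / 2109.4 = 0.00268.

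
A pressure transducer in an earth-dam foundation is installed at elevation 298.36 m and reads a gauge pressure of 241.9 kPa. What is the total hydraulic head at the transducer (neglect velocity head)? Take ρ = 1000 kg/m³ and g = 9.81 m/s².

h ≈ 323.02 m

ψ = P/(ρg) = 241.9×1000 / (1000 × 9.81) = 24.66 m.
h = z + ψ = 298.36 + 24.66 = 323.02 m.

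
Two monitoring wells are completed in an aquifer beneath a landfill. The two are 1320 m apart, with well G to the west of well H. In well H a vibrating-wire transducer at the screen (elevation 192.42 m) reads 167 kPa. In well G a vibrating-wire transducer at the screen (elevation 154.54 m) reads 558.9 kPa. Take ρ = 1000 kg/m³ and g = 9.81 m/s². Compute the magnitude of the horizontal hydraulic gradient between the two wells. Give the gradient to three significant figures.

i ≈ 0.00157

Pressure head at well H: ψ = P/(ρg) = 167×1000 / (1000 × 9.81) = 17.02 m.
Total head at well H: h = z + ψ = 192.42 + 17.02 = 209.44 m.
Pressure head at well G: ψ = P/(ρg) = 558.9×1000 / (1000 × 9.81) = 56.97 m.
Total head at well G: h = z + ψ = 154.54 + 56.97 = 211.51 m.
Head difference: h(well H) − h(well G) = 209.44 − 211.51 = -2.07 m.
Hydraulic gradient: i = |Δh| / L = 2.07 / 1320 = 0.00157.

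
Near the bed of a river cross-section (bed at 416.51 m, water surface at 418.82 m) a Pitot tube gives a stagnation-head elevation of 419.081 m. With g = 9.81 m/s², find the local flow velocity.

Near the bed, under hydrostatic conditions, the piezometric head (z + ψ) equals the free-surface elevation, 418.82 m.
Velocity head = total − piezometric = 419.081 − 418.82 = 0.261 m.
v = √(2g·h_v) = √(2 × 9.81 × 0.261) = 2.26 m/s.

v ≈ 2.26 m/s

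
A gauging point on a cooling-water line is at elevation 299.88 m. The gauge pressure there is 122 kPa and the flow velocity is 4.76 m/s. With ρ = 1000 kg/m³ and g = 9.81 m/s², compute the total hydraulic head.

Pressure head ψ = P/(ρg) = 122×1000 / (1000 × 9.81) = 12.44 m.
Velocity head = v²/(2g) = 4.76² / (2 × 9.81) = 1.155 m.
h = z + ψ + v²/(2g) = 299.88 + 12.44 + 1.155 = 313.47 m.

h ≈ 313.47 m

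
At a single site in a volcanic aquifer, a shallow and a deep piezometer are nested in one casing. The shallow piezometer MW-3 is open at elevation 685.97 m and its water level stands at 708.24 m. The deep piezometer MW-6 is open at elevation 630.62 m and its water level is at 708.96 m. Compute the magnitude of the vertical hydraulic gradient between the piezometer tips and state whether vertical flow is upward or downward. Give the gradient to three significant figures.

Total head at MW-3: h = 708.24 m (water level in the standpipe).
Total head at MW-6: h = 708.96 m.
Δh = h(MW-3) − h(MW-6) = 708.24 − 708.96 = -0.72 m.
Vertical separation Δz = 685.97 − 630.62 = 55.35 m.
|i_v| = |Δh| / Δz = 0.72 / 55.35 = 0.0130.
Head is higher in the deep piezometer, so vertical flow is upward (discharge condition).

|i_v| ≈ 0.0130; vertical flow is upward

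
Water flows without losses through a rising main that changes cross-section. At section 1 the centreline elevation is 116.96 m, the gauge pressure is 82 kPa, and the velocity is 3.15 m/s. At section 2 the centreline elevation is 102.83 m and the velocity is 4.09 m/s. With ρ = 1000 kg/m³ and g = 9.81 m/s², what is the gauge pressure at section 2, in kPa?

P₂ ≈ 217 kPa

Pressure head at 1: ψ₁ = P₁/(ρg) = 82×1000 / (1000 × 9.81) = 8.36 m.
Velocity heads: v₁²/2g = 3.15²/19.62 = 0.506 m; v₂²/2g = 4.09²/19.62 = 0.853 m.
Total head H = z₁ + ψ₁ + v₁²/2g = 116.96 + 8.36 + 0.506 = 125.83 m.
ψ₂ = H − z₂ − v₂²/2g = 125.83 − 102.83 − 0.853 = 22.15 m.
P₂ = ρgψ₂ = 1000 × 9.81 × 22.15 ≈ 217 kPa.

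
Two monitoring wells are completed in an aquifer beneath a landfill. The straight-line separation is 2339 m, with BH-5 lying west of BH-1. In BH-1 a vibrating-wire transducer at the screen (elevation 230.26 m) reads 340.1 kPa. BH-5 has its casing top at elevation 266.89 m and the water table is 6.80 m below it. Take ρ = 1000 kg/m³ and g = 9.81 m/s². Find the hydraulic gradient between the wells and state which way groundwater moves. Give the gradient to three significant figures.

Pressure head at BH-1: ψ = P/(ρg) = 340.1×1000 / (1000 × 9.81) = 34.67 m.
Total head at BH-1: h = z + ψ = 230.26 + 34.67 = 264.93 m.
Total head at BH-5: h = 266.89 − 6.80 = 260.09 m.
Head difference: h(BH-1) − h(BH-5) = 264.93 − 260.09 = 4.84 m.
Hydraulic gradient: i = |Δh| / L = 4.84 / 2339 = 0.00207.
Flow is from higher to lower head: from BH-1 toward BH-5, i.e. toward the west.

i ≈ 0.00207; groundwater flows toward the west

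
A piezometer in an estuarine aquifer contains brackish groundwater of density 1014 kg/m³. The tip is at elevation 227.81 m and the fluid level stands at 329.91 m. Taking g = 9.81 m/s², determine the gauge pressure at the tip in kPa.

P ≈ 1020 kPa

Pressure head ψ = h − z = 329.91 − 227.81 = 102.10 m.
P = ρgψ = 1014 × 9.81 × 102.10 = 1015623 Pa ≈ 1020 kPa.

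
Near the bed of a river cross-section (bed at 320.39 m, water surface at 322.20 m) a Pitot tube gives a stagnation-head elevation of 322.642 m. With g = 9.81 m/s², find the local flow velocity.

v ≈ 2.94 m/s

Near the bed, under hydrostatic conditions, the piezometric head (z + ψ) equals the free-surface elevation, 322.20 m.
Velocity head = total − piezometric = 322.642 − 322.20 = 0.442 m.
v = √(2g·h_v) = √(2 × 9.81 × 0.442) = 2.94 m/s.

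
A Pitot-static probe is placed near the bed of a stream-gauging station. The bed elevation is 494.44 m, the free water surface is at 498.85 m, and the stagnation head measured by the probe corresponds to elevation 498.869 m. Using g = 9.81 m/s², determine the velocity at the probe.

v ≈ 0.611 m/s

Near the bed, under hydrostatic conditions, the piezometric head (z + ψ) equals the free-surface elevation, 498.85 m.
Velocity head = total − piezometric = 498.869 − 498.85 = 0.019 m.
v = √(2g·h_v) = √(2 × 9.81 × 0.019) = 0.611 m/s.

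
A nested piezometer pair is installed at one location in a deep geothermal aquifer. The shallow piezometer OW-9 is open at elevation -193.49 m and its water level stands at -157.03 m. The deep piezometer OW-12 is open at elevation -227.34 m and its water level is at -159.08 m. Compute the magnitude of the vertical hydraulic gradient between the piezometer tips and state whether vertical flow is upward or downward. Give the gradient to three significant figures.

|i_v| ≈ 0.0606; vertical flow is downward

Total head at OW-9: h = -157.03 m (water level in the standpipe).
Total head at OW-12: h = -159.08 m.
Δh = h(OW-9) − h(OW-12) = -157.03 − (-159.08) = 2.05 m.
Vertical separation Δz = -193.49 − (-227.34) = 33.85 m.
|i_v| = |Δh| / Δz = 2.05 / 33.85 = 0.0606.
Head is higher in the shallow piezometer, so vertical flow is downward (recharge condition).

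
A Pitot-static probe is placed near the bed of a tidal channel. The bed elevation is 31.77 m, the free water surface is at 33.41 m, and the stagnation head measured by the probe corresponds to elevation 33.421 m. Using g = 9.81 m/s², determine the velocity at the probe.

Near the bed, under hydrostatic conditions, the piezometric head (z + ψ) equals the free-surface elevation, 33.41 m.
Velocity head = total − piezometric = 33.421 − 33.41 = 0.011 m.
v = √(2g·h_v) = √(2 × 9.81 × 0.011) = 0.465 m/s.

v ≈ 0.465 m/s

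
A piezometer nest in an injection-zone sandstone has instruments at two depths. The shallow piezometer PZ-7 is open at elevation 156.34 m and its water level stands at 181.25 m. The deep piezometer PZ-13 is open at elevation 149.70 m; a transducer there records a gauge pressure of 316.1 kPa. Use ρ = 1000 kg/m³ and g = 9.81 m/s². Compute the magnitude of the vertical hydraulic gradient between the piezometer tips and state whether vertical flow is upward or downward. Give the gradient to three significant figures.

|i_v| ≈ 0.101; vertical flow is upward

Total head at PZ-7: h = 181.25 m (water level in the standpipe).
Pressure head at PZ-13: ψ = P/(ρg) = 316.1×1000 / (1000 × 9.81) = 32.22 m.
Total head at PZ-13: h = z + ψ = 149.70 + 32.22 = 181.92 m.
Δh = h(PZ-7) − h(PZ-13) = 181.25 − 181.92 = -0.67 m.
Vertical separation Δz = 156.34 − 149.70 = 6.64 m.
|i_v| = |Δh| / Δz = 0.67 / 6.64 = 0.101.
Head is higher in the deep piezometer, so vertical flow is upward (discharge condition).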